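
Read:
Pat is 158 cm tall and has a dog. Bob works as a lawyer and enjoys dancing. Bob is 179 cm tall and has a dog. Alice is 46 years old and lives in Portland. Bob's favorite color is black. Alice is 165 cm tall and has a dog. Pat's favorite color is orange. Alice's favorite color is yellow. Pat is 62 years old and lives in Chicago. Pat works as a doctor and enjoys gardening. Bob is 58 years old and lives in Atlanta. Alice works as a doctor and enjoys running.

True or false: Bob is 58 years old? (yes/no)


Bob is actually 58. yes

yes


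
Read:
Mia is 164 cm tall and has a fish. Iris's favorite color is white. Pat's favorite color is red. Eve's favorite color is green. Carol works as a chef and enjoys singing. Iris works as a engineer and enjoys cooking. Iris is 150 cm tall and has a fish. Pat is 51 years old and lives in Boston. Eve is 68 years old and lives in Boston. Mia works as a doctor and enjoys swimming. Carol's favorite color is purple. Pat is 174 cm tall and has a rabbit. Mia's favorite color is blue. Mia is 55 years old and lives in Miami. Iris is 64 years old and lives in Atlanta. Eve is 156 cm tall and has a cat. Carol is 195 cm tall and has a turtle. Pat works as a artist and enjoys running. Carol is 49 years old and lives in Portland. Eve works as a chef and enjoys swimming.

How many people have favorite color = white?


Count: 1

1


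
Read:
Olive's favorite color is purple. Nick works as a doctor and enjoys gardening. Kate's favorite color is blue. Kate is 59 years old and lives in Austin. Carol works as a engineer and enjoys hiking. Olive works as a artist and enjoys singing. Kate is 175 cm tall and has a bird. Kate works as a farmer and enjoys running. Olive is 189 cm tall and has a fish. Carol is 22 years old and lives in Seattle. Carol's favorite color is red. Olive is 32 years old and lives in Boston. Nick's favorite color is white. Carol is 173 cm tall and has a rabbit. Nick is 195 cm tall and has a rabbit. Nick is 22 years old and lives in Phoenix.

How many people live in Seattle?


Count in Seattle: 1

1


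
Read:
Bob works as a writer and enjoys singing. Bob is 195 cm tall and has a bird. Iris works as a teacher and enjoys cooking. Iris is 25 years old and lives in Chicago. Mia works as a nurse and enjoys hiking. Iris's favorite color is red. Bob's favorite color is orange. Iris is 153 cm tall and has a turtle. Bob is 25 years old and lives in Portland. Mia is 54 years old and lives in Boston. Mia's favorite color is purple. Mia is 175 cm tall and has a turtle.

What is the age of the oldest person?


Oldest: Mia at 54

54


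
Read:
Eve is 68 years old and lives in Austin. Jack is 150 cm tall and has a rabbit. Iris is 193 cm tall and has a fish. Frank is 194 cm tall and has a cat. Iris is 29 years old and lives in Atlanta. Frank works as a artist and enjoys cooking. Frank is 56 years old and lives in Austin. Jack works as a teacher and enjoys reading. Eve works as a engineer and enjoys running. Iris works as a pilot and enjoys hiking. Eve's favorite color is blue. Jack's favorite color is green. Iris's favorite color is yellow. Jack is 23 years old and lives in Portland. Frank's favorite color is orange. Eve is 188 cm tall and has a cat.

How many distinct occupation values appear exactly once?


Unique occupation values: 4

4


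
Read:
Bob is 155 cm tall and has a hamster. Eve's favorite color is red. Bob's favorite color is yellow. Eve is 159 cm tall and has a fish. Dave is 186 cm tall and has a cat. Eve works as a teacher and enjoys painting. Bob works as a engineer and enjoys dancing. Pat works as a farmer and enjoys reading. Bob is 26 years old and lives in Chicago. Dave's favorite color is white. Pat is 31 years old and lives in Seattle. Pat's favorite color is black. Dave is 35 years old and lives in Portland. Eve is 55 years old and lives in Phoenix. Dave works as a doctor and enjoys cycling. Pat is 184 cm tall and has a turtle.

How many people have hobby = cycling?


Count: 1

1


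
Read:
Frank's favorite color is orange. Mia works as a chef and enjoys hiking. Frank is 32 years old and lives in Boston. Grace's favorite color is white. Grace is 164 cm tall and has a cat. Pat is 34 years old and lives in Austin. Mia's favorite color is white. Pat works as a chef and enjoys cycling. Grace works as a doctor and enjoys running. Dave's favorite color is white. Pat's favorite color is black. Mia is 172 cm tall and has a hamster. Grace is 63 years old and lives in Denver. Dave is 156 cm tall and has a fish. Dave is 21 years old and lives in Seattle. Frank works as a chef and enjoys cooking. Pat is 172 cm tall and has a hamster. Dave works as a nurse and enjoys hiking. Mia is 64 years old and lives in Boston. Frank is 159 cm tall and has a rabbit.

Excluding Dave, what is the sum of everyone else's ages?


Sum (excluding Dave): 193

193


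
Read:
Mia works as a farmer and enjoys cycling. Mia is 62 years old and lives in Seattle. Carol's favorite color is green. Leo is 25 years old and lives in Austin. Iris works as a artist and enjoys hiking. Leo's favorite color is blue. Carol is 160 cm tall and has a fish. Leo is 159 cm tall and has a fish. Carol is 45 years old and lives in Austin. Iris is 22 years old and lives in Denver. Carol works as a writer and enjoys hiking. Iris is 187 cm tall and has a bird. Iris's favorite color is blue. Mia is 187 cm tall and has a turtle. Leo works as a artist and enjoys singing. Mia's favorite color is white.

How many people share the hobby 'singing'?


Count: 1

1


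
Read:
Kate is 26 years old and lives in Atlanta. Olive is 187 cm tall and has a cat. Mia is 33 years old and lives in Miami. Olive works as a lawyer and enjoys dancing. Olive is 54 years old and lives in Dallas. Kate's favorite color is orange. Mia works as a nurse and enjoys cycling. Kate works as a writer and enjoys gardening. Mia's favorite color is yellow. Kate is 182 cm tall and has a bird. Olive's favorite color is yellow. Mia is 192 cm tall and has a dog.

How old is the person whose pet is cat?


Person with pet=cat is Olive, age 54

54


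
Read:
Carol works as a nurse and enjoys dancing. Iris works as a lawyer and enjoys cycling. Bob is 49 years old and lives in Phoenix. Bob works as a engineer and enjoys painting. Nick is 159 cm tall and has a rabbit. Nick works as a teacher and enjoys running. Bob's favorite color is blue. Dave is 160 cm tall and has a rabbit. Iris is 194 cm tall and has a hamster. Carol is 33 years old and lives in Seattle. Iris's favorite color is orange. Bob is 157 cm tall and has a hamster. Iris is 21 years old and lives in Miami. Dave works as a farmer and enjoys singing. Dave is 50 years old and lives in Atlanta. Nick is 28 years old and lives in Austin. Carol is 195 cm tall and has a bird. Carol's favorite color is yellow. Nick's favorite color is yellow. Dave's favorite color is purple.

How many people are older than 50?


Filter: 0

0


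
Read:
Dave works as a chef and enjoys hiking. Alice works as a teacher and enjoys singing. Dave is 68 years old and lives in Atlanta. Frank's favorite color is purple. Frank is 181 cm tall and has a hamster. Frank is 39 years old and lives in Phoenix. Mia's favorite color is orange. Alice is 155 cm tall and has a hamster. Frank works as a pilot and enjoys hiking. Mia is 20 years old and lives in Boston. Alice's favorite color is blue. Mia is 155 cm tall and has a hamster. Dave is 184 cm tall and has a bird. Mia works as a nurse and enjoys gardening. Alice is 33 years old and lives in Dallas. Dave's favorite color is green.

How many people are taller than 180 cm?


Taller than 180: 2

2


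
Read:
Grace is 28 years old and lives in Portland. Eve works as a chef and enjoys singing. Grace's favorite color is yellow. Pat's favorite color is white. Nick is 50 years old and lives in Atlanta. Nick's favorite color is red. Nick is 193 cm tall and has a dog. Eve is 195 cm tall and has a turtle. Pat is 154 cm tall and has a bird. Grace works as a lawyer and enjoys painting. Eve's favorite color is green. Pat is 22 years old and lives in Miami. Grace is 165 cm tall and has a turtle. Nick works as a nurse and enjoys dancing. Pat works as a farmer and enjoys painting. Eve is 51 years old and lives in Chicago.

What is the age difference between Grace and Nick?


|28 - 50| = 22

22


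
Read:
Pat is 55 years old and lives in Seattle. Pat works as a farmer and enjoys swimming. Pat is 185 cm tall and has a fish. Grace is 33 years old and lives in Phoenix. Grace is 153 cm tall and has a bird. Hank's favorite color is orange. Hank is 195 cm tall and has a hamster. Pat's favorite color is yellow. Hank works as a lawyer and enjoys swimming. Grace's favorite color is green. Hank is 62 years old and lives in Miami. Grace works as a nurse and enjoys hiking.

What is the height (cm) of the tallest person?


Tallest: Hank at 195 cm

195


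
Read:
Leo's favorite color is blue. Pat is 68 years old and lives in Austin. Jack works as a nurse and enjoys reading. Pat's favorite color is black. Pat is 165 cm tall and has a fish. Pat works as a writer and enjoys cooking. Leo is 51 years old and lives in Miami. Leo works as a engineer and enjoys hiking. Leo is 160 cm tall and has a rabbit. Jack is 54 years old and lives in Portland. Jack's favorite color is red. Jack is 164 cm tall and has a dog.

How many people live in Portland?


Count in Portland: 1

1


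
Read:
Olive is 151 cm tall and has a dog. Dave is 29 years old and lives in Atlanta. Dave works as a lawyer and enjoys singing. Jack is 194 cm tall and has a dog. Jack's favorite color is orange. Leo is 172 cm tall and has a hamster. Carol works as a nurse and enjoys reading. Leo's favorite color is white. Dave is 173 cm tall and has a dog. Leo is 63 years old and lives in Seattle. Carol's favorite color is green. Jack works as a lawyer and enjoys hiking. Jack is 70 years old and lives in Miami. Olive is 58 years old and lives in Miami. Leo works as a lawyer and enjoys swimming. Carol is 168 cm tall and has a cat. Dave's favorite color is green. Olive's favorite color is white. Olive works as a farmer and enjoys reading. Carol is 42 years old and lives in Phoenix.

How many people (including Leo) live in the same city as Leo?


Leo lives in Seattle. Count = 1

1


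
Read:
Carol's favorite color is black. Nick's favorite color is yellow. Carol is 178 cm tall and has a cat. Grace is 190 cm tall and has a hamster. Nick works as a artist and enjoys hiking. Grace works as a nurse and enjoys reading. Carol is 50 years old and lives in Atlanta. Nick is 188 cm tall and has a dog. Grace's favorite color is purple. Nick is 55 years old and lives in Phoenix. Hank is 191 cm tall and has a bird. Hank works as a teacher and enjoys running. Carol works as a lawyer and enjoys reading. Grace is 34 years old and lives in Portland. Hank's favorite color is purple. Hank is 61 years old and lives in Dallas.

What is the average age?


Sum=200, n=4, avg=50

50


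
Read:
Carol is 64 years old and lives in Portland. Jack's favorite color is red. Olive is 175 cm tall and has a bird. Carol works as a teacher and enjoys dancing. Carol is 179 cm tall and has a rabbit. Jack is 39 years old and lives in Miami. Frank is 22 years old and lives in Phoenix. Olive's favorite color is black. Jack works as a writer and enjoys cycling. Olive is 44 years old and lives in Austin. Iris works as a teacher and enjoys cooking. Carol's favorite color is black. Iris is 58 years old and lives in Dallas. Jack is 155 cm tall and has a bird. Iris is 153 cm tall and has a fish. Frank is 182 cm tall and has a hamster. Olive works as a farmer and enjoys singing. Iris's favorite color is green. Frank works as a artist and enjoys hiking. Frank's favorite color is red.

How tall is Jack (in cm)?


Jack is 155 cm tall

155


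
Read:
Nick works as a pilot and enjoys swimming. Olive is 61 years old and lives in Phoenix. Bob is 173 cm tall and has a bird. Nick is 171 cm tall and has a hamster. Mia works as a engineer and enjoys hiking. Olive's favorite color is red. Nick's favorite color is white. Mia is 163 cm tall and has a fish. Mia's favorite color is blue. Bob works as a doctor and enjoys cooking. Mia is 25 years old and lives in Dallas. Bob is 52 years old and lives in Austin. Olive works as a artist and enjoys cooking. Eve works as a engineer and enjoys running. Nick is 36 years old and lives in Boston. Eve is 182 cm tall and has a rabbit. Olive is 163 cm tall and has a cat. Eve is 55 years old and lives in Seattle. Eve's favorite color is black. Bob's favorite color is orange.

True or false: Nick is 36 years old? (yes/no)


Nick is actually 36. yes

yes


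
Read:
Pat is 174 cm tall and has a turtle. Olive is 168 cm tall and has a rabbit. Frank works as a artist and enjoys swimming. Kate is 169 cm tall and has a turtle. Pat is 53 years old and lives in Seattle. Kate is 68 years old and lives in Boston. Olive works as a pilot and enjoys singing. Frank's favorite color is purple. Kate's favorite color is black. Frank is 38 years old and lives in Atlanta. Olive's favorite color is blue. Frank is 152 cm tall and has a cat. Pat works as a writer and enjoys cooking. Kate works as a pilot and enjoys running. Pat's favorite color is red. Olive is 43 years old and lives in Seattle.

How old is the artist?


The artist is Frank, age 38

38


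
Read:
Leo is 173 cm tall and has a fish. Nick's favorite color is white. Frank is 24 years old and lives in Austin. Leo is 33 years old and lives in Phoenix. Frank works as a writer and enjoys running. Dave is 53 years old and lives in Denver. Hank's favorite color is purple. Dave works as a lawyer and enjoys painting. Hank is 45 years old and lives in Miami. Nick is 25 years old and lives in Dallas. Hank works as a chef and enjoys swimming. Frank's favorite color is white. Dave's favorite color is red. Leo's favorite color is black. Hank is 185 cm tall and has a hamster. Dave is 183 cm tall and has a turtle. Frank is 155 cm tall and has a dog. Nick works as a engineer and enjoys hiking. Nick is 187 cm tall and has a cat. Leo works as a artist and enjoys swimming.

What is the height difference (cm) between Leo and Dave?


|173 - 183| = 10

10


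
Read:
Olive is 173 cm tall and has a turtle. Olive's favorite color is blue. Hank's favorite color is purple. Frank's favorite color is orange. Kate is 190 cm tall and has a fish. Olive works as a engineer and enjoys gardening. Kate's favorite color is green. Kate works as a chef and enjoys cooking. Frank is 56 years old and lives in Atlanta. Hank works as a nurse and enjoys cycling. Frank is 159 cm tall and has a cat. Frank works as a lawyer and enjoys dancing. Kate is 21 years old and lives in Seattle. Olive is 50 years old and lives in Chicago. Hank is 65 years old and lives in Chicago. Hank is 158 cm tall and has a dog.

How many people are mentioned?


People: Hank, Frank, Kate, Olive. Count = 4

4


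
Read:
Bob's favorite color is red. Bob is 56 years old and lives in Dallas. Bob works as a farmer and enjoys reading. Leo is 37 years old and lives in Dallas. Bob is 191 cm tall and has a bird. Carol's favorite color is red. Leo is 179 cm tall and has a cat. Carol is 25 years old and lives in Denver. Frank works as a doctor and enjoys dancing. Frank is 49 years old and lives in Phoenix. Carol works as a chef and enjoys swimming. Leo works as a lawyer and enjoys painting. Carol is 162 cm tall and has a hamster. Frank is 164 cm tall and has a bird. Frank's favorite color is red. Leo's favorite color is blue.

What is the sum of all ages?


49+37+56+25 = 167

167


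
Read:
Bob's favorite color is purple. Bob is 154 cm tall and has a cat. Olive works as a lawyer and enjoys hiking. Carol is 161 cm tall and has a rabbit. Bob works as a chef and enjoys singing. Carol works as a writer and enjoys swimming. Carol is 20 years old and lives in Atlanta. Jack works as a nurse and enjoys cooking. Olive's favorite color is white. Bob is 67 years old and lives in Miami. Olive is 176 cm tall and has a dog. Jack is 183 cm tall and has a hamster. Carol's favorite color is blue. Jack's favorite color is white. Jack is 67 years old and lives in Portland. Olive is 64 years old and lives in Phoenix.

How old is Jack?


Jack is 67 years old

67


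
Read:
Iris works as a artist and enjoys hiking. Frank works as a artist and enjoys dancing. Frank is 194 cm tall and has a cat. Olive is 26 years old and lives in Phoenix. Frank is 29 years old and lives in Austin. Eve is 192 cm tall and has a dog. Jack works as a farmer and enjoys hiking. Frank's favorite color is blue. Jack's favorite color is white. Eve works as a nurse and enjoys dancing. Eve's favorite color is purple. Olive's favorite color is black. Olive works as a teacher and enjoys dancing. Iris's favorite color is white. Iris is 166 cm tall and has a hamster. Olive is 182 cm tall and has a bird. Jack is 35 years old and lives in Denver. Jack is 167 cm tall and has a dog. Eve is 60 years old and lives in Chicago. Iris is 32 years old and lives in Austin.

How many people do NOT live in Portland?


Not in Portland: 5

5


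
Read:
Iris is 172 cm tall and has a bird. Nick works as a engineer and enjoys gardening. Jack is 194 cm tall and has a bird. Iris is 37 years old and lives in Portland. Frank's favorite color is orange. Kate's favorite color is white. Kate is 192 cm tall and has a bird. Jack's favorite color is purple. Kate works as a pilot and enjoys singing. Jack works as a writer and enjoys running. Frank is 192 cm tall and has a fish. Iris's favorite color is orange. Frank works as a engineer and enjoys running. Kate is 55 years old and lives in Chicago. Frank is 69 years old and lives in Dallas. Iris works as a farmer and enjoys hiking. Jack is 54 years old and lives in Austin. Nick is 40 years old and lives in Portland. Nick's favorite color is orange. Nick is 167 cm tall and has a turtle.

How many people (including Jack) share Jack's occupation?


Jack is a writer. Count = 1

1


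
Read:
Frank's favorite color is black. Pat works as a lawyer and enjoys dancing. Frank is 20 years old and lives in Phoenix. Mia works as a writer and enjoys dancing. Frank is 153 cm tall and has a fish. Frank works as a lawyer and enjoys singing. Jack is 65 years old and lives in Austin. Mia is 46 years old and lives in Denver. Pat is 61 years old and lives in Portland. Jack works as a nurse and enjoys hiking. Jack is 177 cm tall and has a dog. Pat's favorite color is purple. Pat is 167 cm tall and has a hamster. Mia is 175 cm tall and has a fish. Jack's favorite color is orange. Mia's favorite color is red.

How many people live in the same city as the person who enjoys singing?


Person with hobby singing is Frank, city Phoenix. Count = 1

1


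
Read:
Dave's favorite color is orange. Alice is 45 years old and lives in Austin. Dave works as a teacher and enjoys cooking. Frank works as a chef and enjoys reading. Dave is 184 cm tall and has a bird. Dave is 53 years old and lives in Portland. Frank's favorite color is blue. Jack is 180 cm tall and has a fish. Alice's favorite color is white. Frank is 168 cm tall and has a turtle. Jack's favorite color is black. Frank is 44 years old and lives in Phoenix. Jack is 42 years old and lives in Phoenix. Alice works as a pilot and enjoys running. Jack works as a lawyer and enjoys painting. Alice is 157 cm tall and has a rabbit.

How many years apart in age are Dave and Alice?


53 vs 45, diff = 8

8


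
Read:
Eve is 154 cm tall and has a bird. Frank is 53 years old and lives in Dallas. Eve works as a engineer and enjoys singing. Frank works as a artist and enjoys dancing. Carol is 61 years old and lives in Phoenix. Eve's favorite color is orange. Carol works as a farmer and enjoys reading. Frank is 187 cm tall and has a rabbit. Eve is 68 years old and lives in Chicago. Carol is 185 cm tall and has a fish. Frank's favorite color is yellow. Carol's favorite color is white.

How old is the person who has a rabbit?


Person with rabbit is Frank, age 53

53


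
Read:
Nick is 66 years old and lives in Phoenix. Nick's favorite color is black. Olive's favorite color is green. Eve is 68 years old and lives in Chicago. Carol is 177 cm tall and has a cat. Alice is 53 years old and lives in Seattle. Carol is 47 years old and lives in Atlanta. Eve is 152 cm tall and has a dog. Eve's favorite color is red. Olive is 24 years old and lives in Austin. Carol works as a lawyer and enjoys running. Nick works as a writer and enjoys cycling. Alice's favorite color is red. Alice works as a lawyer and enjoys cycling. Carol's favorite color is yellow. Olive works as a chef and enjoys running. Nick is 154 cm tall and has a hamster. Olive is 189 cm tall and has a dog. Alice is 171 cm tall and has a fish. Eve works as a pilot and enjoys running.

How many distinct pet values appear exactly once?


Unique pet values: 3

3


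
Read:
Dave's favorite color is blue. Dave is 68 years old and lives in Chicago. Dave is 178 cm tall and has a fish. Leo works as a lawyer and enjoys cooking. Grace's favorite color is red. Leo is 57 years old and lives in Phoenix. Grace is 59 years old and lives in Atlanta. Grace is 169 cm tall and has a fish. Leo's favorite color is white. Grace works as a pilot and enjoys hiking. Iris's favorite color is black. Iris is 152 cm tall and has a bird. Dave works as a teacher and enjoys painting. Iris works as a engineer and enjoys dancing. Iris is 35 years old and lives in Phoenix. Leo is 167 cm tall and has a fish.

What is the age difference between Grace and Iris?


|59 - 35| = 24

24


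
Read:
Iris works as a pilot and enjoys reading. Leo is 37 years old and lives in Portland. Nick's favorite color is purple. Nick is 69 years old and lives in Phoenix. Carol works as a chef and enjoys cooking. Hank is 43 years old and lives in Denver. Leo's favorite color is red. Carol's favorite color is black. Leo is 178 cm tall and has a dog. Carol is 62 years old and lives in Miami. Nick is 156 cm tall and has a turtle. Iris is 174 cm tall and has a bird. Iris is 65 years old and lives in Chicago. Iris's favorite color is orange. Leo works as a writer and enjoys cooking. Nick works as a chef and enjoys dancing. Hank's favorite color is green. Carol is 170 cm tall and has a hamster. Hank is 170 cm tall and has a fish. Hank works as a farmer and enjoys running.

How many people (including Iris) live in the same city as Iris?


Iris lives in Chicago. Count = 1

1


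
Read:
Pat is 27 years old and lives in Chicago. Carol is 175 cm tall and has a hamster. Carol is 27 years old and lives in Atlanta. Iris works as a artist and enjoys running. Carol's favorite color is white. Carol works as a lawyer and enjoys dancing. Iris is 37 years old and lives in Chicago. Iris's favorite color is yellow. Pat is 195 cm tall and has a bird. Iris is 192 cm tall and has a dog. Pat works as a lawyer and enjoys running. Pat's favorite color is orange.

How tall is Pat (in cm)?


Pat is 195 cm tall

195


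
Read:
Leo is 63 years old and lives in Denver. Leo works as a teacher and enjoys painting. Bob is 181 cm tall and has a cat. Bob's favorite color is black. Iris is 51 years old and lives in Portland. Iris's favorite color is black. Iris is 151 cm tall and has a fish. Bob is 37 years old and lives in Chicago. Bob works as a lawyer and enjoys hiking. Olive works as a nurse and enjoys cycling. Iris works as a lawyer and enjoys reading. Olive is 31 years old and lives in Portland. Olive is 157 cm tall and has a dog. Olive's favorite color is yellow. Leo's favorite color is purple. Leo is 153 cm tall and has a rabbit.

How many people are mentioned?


People: Leo, Bob, Iris, Olive. Count = 4

4


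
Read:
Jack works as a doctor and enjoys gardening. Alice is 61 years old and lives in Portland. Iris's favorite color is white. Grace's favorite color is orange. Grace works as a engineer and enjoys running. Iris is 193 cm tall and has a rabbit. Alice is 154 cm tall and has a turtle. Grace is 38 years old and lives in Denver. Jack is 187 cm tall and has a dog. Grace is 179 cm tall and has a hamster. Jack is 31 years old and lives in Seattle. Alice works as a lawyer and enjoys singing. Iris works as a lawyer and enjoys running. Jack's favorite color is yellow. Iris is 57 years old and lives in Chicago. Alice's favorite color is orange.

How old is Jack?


Jack is 31 years old

31


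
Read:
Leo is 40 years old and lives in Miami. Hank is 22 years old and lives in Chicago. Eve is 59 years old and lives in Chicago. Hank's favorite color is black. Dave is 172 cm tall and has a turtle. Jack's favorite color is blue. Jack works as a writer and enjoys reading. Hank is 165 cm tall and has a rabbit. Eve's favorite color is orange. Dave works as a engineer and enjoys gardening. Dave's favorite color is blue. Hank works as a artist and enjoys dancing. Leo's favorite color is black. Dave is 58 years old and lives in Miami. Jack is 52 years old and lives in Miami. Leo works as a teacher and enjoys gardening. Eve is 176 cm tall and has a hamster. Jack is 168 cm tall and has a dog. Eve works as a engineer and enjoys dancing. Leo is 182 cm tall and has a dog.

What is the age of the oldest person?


Oldest: Eve at 59

59


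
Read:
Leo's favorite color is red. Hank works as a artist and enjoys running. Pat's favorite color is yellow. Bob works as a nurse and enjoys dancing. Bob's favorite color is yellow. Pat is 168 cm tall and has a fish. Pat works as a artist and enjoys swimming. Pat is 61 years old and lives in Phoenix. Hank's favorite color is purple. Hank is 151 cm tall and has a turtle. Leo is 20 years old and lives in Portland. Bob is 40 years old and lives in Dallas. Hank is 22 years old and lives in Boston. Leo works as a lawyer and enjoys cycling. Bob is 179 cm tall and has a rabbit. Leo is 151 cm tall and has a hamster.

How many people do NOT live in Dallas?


Not in Dallas: 3

3


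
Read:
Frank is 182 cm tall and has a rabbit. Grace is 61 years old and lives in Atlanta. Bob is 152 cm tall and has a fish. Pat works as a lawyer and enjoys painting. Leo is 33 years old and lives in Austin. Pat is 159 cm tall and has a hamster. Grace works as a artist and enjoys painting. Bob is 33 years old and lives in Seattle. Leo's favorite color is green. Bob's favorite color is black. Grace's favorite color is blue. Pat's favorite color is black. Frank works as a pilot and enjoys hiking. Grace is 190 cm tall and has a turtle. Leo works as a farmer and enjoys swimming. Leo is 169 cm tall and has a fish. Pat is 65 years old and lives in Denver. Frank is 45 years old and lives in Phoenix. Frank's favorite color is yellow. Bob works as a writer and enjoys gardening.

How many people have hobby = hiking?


Count: 1

1


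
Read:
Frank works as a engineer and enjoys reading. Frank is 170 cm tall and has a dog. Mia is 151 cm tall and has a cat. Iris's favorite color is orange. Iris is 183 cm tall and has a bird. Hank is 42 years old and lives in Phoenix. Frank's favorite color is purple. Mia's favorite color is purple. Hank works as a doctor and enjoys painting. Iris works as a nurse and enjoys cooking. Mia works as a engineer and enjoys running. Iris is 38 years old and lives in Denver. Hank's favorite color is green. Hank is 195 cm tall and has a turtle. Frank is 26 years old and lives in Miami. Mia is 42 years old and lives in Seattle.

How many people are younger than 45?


Filter: 4

4


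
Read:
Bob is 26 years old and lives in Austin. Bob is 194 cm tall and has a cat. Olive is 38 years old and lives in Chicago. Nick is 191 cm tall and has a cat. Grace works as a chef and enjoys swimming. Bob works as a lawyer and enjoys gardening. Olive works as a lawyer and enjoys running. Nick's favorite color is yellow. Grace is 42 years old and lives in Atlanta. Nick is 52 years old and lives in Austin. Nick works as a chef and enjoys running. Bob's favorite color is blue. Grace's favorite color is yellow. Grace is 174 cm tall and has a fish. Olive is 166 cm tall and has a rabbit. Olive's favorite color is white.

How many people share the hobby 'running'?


Count: 2

2


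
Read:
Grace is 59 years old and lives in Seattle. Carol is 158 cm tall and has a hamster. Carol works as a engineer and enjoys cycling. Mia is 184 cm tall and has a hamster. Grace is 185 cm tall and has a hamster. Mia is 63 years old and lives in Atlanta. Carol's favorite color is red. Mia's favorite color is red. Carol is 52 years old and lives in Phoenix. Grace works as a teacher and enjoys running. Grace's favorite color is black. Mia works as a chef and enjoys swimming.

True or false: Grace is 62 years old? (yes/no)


Grace is actually 59. no

no


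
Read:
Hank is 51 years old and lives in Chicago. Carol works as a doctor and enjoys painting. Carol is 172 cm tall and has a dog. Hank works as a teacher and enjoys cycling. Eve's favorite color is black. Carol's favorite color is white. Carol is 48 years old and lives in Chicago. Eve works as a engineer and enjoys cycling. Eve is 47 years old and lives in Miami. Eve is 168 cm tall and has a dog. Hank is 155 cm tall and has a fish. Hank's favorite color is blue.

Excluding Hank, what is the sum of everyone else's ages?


Sum (excluding Hank): 95

95


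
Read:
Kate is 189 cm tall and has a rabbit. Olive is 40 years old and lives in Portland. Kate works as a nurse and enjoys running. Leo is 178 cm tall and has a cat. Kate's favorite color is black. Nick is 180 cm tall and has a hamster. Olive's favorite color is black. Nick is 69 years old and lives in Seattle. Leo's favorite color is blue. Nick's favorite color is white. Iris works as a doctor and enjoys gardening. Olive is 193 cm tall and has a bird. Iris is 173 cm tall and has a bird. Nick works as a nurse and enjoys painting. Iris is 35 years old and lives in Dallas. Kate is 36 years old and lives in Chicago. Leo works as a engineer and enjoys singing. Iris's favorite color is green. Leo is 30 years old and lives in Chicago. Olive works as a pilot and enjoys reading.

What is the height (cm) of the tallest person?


Tallest: Olive at 193 cm

193


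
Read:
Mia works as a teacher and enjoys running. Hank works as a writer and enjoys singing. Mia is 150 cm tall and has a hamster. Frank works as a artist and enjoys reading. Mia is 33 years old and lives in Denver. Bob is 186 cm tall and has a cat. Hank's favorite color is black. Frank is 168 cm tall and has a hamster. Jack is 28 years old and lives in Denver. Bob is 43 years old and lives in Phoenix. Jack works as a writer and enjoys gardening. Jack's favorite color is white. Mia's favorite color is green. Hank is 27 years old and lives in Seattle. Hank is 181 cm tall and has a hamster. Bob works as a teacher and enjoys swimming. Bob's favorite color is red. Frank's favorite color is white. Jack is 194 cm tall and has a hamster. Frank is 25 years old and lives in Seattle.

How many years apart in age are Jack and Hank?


28 vs 27, diff = 1

1


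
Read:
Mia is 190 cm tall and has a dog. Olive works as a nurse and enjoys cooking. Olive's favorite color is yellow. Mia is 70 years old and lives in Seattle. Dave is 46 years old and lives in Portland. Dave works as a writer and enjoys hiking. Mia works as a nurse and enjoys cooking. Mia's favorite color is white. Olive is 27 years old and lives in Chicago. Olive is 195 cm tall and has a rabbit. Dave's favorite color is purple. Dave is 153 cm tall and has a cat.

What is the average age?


Sum=143, n=3, avg=47.67

47.67


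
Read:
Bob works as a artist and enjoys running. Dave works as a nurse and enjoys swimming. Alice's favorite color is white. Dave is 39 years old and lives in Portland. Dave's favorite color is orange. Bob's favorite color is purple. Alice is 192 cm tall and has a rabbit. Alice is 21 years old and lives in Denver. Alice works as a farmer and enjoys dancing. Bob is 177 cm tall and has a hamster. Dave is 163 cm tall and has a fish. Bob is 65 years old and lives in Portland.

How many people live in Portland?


Count in Portland: 2

2


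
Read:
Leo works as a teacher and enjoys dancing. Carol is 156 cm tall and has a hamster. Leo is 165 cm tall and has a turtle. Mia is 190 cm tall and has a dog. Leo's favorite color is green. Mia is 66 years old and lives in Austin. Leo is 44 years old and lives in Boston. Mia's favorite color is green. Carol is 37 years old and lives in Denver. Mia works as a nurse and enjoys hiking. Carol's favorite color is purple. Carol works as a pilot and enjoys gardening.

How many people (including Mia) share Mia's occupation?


Mia is a nurse. Count = 1

1


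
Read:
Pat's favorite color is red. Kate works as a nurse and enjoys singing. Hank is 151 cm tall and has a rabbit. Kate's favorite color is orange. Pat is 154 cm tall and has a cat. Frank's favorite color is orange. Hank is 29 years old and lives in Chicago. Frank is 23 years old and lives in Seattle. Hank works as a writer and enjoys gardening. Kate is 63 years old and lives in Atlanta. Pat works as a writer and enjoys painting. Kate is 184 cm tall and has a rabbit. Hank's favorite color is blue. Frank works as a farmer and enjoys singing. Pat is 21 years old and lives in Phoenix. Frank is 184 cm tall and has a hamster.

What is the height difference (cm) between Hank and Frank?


|151 - 184| = 33

33


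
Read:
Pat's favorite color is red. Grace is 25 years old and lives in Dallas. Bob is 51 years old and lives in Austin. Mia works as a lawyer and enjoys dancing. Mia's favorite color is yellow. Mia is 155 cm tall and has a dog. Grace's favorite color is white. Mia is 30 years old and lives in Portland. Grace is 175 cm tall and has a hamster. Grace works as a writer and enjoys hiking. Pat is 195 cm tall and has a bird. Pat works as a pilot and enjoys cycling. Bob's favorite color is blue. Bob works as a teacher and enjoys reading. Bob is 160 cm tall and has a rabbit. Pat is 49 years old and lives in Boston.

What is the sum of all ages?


51+30+49+25 = 155

155


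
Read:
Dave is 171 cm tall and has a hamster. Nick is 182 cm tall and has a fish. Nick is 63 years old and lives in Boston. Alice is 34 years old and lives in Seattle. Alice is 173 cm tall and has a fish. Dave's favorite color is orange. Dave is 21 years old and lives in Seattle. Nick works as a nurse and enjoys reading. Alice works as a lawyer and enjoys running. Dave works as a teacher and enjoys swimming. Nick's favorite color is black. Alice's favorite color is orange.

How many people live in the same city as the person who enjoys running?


Person with hobby running is Alice, city Seattle. Count = 2

2


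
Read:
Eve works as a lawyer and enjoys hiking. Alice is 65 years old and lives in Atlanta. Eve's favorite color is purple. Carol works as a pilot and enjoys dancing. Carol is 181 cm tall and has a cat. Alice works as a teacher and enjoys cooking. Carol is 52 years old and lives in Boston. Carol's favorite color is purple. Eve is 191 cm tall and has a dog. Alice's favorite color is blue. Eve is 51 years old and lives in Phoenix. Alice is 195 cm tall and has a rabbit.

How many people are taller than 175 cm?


Taller than 175: 3

3


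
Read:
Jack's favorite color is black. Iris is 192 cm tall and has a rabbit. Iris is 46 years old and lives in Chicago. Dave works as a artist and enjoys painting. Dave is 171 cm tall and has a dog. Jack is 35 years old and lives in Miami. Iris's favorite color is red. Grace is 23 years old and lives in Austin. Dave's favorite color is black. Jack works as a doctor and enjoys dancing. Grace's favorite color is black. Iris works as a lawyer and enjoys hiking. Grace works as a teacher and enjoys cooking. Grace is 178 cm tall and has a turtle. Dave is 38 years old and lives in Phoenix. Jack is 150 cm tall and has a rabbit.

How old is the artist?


The artist is Dave, age 38

38


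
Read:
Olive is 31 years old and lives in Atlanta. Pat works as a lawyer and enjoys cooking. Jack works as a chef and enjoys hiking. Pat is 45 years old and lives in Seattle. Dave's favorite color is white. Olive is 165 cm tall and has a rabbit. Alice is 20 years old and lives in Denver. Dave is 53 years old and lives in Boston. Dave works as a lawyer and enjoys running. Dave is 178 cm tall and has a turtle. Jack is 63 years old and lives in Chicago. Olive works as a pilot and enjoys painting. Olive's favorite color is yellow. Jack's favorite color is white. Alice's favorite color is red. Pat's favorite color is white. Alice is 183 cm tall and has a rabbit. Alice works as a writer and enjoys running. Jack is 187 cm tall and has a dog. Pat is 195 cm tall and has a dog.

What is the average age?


Sum=212, n=5, avg=42.4

42.4


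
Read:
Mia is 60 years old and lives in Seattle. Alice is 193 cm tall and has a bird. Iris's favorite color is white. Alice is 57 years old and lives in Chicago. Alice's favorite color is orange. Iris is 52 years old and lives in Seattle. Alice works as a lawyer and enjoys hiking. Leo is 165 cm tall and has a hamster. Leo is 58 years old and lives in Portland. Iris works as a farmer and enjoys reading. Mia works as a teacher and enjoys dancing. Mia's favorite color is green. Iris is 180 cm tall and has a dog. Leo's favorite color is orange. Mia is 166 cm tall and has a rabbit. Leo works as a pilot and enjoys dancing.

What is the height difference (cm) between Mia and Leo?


|166 - 165| = 1

1


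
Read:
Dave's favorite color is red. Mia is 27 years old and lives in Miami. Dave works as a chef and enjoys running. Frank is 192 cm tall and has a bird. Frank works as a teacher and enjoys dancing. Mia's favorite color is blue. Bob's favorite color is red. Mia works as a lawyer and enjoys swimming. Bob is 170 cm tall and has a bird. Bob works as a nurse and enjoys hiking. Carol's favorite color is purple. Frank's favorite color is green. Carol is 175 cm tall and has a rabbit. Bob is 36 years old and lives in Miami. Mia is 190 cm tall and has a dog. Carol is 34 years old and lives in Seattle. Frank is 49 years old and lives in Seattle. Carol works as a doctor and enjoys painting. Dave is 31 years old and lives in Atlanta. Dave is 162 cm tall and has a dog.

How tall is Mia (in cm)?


Mia is 190 cm tall

190


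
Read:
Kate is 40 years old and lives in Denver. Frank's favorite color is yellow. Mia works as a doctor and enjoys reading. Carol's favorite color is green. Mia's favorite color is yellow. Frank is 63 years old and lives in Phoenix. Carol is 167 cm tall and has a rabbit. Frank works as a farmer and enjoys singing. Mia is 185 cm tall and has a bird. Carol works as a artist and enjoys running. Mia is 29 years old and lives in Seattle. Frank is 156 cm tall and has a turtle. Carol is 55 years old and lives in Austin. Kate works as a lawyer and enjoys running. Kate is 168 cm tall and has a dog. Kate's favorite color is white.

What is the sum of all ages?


29+40+63+55 = 187

187


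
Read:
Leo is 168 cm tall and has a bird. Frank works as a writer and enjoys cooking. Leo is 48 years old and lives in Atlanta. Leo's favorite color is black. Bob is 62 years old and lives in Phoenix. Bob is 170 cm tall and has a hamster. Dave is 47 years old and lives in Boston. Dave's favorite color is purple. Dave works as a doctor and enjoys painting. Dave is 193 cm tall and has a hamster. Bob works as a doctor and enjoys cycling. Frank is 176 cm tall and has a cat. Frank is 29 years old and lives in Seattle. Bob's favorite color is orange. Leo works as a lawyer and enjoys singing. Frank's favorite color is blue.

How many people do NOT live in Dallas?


Not in Dallas: 4

4


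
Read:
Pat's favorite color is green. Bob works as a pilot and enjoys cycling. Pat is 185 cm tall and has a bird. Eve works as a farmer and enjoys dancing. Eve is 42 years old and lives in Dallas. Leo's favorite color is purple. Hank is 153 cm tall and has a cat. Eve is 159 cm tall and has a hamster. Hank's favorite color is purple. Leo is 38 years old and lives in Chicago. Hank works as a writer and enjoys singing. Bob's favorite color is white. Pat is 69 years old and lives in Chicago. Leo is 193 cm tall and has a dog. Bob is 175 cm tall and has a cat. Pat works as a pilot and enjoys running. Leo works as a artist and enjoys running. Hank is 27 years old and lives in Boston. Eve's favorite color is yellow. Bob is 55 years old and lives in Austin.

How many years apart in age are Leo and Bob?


38 vs 55, diff = 17

17
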